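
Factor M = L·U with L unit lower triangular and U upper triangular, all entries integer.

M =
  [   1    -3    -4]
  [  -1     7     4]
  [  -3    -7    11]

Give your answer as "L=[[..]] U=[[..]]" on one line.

  r1 -= -1·r0 → [0,4,0]
  r2 -= -3·r0 → [0,-16,-1]
  r2 -= -4·r1 → [0,0,-1]

L=[[1,0,0],[-1,1,0],[-3,-4,1]] U=[[1,-3,-4],[0,4,0],[0,0,-1]]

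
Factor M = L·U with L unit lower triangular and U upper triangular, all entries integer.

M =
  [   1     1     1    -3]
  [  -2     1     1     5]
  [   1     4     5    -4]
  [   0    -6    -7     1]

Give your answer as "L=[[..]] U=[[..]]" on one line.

  r1 -= -2·r0 → [0,3,3,-1]
  r2 -= 1·r0 → [0,3,4,-1]
  r3 -= 0·r0 → [0,-6,-7,1]
  r2 -= 1·r1 → [0,0,1,0]
  r3 -= -2·r1 → [0,0,-1,-1]
  r3 -= -1·r2 → [0,0,0,-1]

L=[[1,0,0,0],[-2,1,0,0],[1,1,1,0],[0,-2,-1,1]] U=[[1,1,1,-3],[0,3,3,-1],[0,0,1,0],[0,0,0,-1]]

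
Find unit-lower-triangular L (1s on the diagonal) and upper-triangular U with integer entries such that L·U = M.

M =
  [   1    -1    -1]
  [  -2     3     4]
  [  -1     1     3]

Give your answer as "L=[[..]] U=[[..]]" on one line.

L=[[1,0,0],[-2,1,0],[-1,0,1]] U=[[1,-1,-1],[0,1,2],[0,0,2]]

  r1 -= -2·r0 → [0,1,2]
  r2 -= -1·r0 → [0,0,2]
  r2 -= 0·r1 → [0,0,2]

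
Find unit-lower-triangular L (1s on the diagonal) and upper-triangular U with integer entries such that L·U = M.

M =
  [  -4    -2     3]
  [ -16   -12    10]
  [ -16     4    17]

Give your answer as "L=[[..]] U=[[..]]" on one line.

L=[[1,0,0],[4,1,0],[4,-3,1]] U=[[-4,-2,3],[0,-4,-2],[0,0,-1]]

  r1 -= 4·r0 → [0,-4,-2]
  r2 -= 4·r0 → [0,12,5]
  r2 -= -3·r1 → [0,0,-1]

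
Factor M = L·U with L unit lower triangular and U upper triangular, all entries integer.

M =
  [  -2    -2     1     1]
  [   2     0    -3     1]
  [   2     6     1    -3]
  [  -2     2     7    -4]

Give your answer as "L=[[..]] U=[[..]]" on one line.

L=[[1,0,0,0],[-1,1,0,0],[-1,-2,1,0],[1,-2,-1,1]] U=[[-2,-2,1,1],[0,-2,-2,2],[0,0,-2,2],[0,0,0,1]]

  r1 -= -1·r0 → [0,-2,-2,2]
  r2 -= -1·r0 → [0,4,2,-2]
  r3 -= 1·r0 → [0,4,6,-5]
  r2 -= -2·r1 → [0,0,-2,2]
  r3 -= -2·r1 → [0,0,2,-1]
  r3 -= -1·r2 → [0,0,0,1]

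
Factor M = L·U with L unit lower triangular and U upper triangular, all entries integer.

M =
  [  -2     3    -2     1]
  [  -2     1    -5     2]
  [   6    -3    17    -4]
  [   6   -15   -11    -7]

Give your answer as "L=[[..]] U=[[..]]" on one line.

L=[[1,0,0,0],[1,1,0,0],[-3,-3,1,0],[-3,3,-4,1]] U=[[-2,3,-2,1],[0,-2,-3,1],[0,0,2,2],[0,0,0,1]]

  row1 -= 1·row0 → [0,-2,-3,1]
  row2 -= -3·row0 → [0,6,11,-1]
  row3 -= -3·row0 → [0,-6,-17,-4]
  row2 -= -3·row1 → [0,0,2,2]
  row3 -= 3·row1 → [0,0,-8,-7]
  row3 -= -4·row2 → [0,0,0,1]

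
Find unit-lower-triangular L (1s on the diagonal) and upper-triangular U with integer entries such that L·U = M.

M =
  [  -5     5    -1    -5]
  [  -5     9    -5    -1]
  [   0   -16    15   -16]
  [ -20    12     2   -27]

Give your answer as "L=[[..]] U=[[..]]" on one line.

L=[[1,0,0,0],[1,1,0,0],[0,-4,1,0],[4,-2,2,1]] U=[[-5,5,-1,-5],[0,4,-4,4],[0,0,-1,0],[0,0,0,1]]

  row1 -= 1·row0 → [0,4,-4,4]
  row2 -= 0·row0 → [0,-16,15,-16]
  row3 -= 4·row0 → [0,-8,6,-7]
  row2 -= -4·row1 → [0,0,-1,0]
  row3 -= -2·row1 → [0,0,-2,1]
  row3 -= 2·row2 → [0,0,0,1]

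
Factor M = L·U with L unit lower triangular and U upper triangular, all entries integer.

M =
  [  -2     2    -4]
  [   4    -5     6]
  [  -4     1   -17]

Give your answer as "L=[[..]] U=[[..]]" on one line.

  R1 -= -2·R0 → [0,-1,-2]
  R2 -= 2·R0 → [0,-3,-9]
  R2 -= 3·R1 → [0,0,-3]

L=[[1,0,0],[-2,1,0],[2,3,1]] U=[[-2,2,-4],[0,-1,-2],[0,0,-3]]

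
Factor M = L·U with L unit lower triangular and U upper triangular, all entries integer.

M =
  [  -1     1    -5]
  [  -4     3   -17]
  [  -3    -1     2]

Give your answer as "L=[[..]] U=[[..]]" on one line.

L=[[1,0,0],[4,1,0],[3,4,1]] U=[[-1,1,-5],[0,-1,3],[0,0,5]]

  R1 -= 4·R0 → [0,-1,3]
  R2 -= 3·R0 → [0,-4,17]
  R2 -= 4·R1 → [0,0,5]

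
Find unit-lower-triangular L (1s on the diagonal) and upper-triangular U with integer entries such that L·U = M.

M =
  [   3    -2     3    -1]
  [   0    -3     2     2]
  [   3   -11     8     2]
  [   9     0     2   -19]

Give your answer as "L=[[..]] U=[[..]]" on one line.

  r1 -= 0·r0 → [0,-3,2,2]
  r2 -= 1·r0 → [0,-9,5,3]
  r3 -= 3·r0 → [0,6,-7,-16]
  r2 -= 3·r1 → [0,0,-1,-3]
  r3 -= -2·r1 → [0,0,-3,-12]
  r3 -= 3·r2 → [0,0,0,-3]

L=[[1,0,0,0],[0,1,0,0],[1,3,1,0],[3,-2,3,1]] U=[[3,-2,3,-1],[0,-3,2,2],[0,0,-1,-3],[0,0,0,-3]]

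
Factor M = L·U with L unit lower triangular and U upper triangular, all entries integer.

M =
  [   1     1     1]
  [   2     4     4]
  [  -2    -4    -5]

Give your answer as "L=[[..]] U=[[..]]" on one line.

L=[[1,0,0],[2,1,0],[-2,-1,1]] U=[[1,1,1],[0,2,2],[0,0,-1]]

  r1 -= 2·r0 → [0,2,2]
  r2 -= -2·r0 → [0,-2,-3]
  r2 -= -1·r1 → [0,0,-1]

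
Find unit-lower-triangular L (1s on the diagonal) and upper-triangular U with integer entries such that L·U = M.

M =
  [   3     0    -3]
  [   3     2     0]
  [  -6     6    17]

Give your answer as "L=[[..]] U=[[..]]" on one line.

L=[[1,0,0],[1,1,0],[-2,3,1]] U=[[3,0,-3],[0,2,3],[0,0,2]]

  r1 -= 1·r0 → [0,2,3]
  r2 -= -2·r0 → [0,6,11]
  r2 -= 3·r1 → [0,0,2]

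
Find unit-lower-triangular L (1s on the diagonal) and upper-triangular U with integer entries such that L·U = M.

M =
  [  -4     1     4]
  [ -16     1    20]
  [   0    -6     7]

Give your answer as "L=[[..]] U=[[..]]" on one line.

  row1 -= 4·row0 → [0,-3,4]
  row2 -= 0·row0 → [0,-6,7]
  row2 -= 2·row1 → [0,0,-1]

L=[[1,0,0],[4,1,0],[0,2,1]] U=[[-4,1,4],[0,-3,4],[0,0,-1]]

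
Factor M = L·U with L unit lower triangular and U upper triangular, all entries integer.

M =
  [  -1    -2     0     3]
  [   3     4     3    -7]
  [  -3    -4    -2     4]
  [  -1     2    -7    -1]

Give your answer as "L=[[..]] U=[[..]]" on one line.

L=[[1,0,0,0],[-3,1,0,0],[3,-1,1,0],[1,-2,-1,1]] U=[[-1,-2,0,3],[0,-2,3,2],[0,0,1,-3],[0,0,0,-3]]

  r1 -= -3·r0 → [0,-2,3,2]
  r2 -= 3·r0 → [0,2,-2,-5]
  r3 -= 1·r0 → [0,4,-7,-4]
  r2 -= -1·r1 → [0,0,1,-3]
  r3 -= -2·r1 → [0,0,-1,0]
  r3 -= -1·r2 → [0,0,0,-3]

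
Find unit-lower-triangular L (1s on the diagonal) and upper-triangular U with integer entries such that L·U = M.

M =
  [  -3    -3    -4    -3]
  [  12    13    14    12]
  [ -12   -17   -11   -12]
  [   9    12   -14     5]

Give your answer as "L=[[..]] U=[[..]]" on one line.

  R1 -= -4·R0 → [0,1,-2,0]
  R2 -= 4·R0 → [0,-5,5,0]
  R3 -= -3·R0 → [0,3,-26,-4]
  R2 -= -5·R1 → [0,0,-5,0]
  R3 -= 3·R1 → [0,0,-20,-4]
  R3 -= 4·R2 → [0,0,0,-4]

L=[[1,0,0,0],[-4,1,0,0],[4,-5,1,0],[-3,3,4,1]] U=[[-3,-3,-4,-3],[0,1,-2,0],[0,0,-5,0],[0,0,0,-4]]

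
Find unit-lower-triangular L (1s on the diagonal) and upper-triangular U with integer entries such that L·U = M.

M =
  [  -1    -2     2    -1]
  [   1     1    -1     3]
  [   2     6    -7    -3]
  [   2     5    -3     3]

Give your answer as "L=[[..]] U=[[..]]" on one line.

  r1 -= -1·r0 → [0,-1,1,2]
  r2 -= -2·r0 → [0,2,-3,-5]
  r3 -= -2·r0 → [0,1,1,1]
  r2 -= -2·r1 → [0,0,-1,-1]
  r3 -= -1·r1 → [0,0,2,3]
  r3 -= -2·r2 → [0,0,0,1]

L=[[1,0,0,0],[-1,1,0,0],[-2,-2,1,0],[-2,-1,-2,1]] U=[[-1,-2,2,-1],[0,-1,1,2],[0,0,-1,-1],[0,0,0,1]]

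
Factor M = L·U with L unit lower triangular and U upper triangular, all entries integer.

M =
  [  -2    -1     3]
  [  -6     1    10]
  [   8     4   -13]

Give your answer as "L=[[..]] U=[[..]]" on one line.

  row1 -= 3·row0 → [0,4,1]
  row2 -= -4·row0 → [0,0,-1]
  row2 -= 0·row1 → [0,0,-1]

L=[[1,0,0],[3,1,0],[-4,0,1]] U=[[-2,-1,3],[0,4,1],[0,0,-1]]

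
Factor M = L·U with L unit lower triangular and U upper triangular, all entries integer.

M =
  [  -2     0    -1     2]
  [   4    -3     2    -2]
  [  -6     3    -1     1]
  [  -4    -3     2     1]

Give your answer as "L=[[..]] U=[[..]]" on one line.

L=[[1,0,0,0],[-2,1,0,0],[3,-1,1,0],[2,1,2,1]] U=[[-2,0,-1,2],[0,-3,0,2],[0,0,2,-3],[0,0,0,1]]

  R1 -= -2·R0 → [0,-3,0,2]
  R2 -= 3·R0 → [0,3,2,-5]
  R3 -= 2·R0 → [0,-3,4,-3]
  R2 -= -1·R1 → [0,0,2,-3]
  R3 -= 1·R1 → [0,0,4,-5]
  R3 -= 2·R2 → [0,0,0,1]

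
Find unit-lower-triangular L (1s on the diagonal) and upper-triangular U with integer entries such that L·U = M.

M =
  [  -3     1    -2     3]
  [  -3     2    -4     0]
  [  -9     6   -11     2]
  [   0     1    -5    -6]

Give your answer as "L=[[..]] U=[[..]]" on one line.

L=[[1,0,0,0],[1,1,0,0],[3,3,1,0],[0,1,-3,1]] U=[[-3,1,-2,3],[0,1,-2,-3],[0,0,1,2],[0,0,0,3]]

  R1 -= 1·R0 → [0,1,-2,-3]
  R2 -= 3·R0 → [0,3,-5,-7]
  R3 -= 0·R0 → [0,1,-5,-6]
  R2 -= 3·R1 → [0,0,1,2]
  R3 -= 1·R1 → [0,0,-3,-3]
  R3 -= -3·R2 → [0,0,0,3]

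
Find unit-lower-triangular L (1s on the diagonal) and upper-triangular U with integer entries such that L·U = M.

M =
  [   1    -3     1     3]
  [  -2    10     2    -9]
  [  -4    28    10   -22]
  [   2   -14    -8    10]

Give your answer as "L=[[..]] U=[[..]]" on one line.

L=[[1,0,0,0],[-2,1,0,0],[-4,4,1,0],[2,-2,1,1]] U=[[1,-3,1,3],[0,4,4,-3],[0,0,-2,2],[0,0,0,-4]]

  R1 -= -2·R0 → [0,4,4,-3]
  R2 -= -4·R0 → [0,16,14,-10]
  R3 -= 2·R0 → [0,-8,-10,4]
  R2 -= 4·R1 → [0,0,-2,2]
  R3 -= -2·R1 → [0,0,-2,-2]
  R3 -= 1·R2 → [0,0,0,-4]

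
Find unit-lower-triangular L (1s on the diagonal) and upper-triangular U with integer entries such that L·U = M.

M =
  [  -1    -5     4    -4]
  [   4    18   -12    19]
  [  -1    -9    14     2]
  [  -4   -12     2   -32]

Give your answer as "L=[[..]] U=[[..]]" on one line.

L=[[1,0,0,0],[-4,1,0,0],[1,2,1,0],[4,-4,1,1]] U=[[-1,-5,4,-4],[0,-2,4,3],[0,0,2,0],[0,0,0,-4]]

  R1 -= -4·R0 → [0,-2,4,3]
  R2 -= 1·R0 → [0,-4,10,6]
  R3 -= 4·R0 → [0,8,-14,-16]
  R2 -= 2·R1 → [0,0,2,0]
  R3 -= -4·R1 → [0,0,2,-4]
  R3 -= 1·R2 → [0,0,0,-4]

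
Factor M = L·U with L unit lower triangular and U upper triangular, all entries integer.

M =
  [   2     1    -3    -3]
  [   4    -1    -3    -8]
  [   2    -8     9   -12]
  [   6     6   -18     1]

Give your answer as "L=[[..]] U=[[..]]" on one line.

  r1 -= 2·r0 → [0,-3,3,-2]
  r2 -= 1·r0 → [0,-9,12,-9]
  r3 -= 3·r0 → [0,3,-9,10]
  r2 -= 3·r1 → [0,0,3,-3]
  r3 -= -1·r1 → [0,0,-6,8]
  r3 -= -2·r2 → [0,0,0,2]

L=[[1,0,0,0],[2,1,0,0],[1,3,1,0],[3,-1,-2,1]] U=[[2,1,-3,-3],[0,-3,3,-2],[0,0,3,-3],[0,0,0,2]]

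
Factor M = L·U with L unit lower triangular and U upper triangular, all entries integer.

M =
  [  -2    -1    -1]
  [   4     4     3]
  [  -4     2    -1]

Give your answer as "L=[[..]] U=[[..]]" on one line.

L=[[1,0,0],[-2,1,0],[2,2,1]] U=[[-2,-1,-1],[0,2,1],[0,0,-1]]

  r1 -= -2·r0 → [0,2,1]
  r2 -= 2·r0 → [0,4,1]
  r2 -= 2·r1 → [0,0,-1]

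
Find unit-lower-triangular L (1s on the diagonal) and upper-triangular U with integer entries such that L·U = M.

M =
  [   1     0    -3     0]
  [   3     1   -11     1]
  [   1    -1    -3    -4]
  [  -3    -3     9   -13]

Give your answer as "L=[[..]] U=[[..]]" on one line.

L=[[1,0,0,0],[3,1,0,0],[1,-1,1,0],[-3,-3,3,1]] U=[[1,0,-3,0],[0,1,-2,1],[0,0,-2,-3],[0,0,0,-1]]

  row1 -= 3·row0 → [0,1,-2,1]
  row2 -= 1·row0 → [0,-1,0,-4]
  row3 -= -3·row0 → [0,-3,0,-13]
  row2 -= -1·row1 → [0,0,-2,-3]
  row3 -= -3·row1 → [0,0,-6,-10]
  row3 -= 3·row2 → [0,0,0,-1]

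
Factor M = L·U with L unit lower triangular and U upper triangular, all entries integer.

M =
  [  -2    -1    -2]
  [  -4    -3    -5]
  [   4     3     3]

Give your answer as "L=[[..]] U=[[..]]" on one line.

L=[[1,0,0],[2,1,0],[-2,-1,1]] U=[[-2,-1,-2],[0,-1,-1],[0,0,-2]]

  r1 -= 2·r0 → [0,-1,-1]
  r2 -= -2·r0 → [0,1,-1]
  r2 -= -1·r1 → [0,0,-2]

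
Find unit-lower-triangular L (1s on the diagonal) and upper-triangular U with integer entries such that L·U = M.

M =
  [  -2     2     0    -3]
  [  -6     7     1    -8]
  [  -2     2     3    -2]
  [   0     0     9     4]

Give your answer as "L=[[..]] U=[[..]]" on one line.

L=[[1,0,0,0],[3,1,0,0],[1,0,1,0],[0,0,3,1]] U=[[-2,2,0,-3],[0,1,1,1],[0,0,3,1],[0,0,0,1]]

  row1 -= 3·row0 → [0,1,1,1]
  row2 -= 1·row0 → [0,0,3,1]
  row3 -= 0·row0 → [0,0,9,4]
  row2 -= 0·row1 → [0,0,3,1]
  row3 -= 0·row1 → [0,0,9,4]
  row3 -= 3·row2 → [0,0,0,1]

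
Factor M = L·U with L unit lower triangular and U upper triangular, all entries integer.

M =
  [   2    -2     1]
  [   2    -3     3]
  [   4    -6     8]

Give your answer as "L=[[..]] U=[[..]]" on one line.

  r1 -= 1·r0 → [0,-1,2]
  r2 -= 2·r0 → [0,-2,6]
  r2 -= 2·r1 → [0,0,2]

L=[[1,0,0],[1,1,0],[2,2,1]] U=[[2,-2,1],[0,-1,2],[0,0,2]]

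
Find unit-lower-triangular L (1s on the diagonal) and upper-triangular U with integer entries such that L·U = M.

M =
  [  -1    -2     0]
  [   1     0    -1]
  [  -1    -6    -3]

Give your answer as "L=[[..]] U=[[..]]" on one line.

  row1 -= -1·row0 → [0,-2,-1]
  row2 -= 1·row0 → [0,-4,-3]
  row2 -= 2·row1 → [0,0,-1]

L=[[1,0,0],[-1,1,0],[1,2,1]] U=[[-1,-2,0],[0,-2,-1],[0,0,-1]]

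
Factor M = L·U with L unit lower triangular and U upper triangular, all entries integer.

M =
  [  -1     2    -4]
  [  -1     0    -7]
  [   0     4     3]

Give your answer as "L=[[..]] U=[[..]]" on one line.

L=[[1,0,0],[1,1,0],[0,-2,1]] U=[[-1,2,-4],[0,-2,-3],[0,0,-3]]

  row1 -= 1·row0 → [0,-2,-3]
  row2 -= 0·row0 → [0,4,3]
  row2 -= -2·row1 → [0,0,-3]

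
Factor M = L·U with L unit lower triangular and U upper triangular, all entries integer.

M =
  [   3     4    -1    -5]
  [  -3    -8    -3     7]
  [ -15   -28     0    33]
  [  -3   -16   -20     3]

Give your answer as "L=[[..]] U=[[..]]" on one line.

  r1 -= -1·r0 → [0,-4,-4,2]
  r2 -= -5·r0 → [0,-8,-5,8]
  r3 -= -1·r0 → [0,-12,-21,-2]
  r2 -= 2·r1 → [0,0,3,4]
  r3 -= 3·r1 → [0,0,-9,-8]
  r3 -= -3·r2 → [0,0,0,4]

L=[[1,0,0,0],[-1,1,0,0],[-5,2,1,0],[-1,3,-3,1]] U=[[3,4,-1,-5],[0,-4,-4,2],[0,0,3,4],[0,0,0,4]]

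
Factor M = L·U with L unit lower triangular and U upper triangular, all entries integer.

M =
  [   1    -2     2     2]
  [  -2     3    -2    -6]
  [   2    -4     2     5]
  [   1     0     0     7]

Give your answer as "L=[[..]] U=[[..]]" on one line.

L=[[1,0,0,0],[-2,1,0,0],[2,0,1,0],[1,-2,-1,1]] U=[[1,-2,2,2],[0,-1,2,-2],[0,0,-2,1],[0,0,0,2]]

  r1 -= -2·r0 → [0,-1,2,-2]
  r2 -= 2·r0 → [0,0,-2,1]
  r3 -= 1·r0 → [0,2,-2,5]
  r2 -= 0·r1 → [0,0,-2,1]
  r3 -= -2·r1 → [0,0,2,1]
  r3 -= -1·r2 → [0,0,0,2]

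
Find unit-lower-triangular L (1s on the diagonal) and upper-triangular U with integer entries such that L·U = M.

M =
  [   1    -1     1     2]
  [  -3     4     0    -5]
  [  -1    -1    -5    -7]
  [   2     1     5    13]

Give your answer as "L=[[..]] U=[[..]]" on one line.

  row1 -= -3·row0 → [0,1,3,1]
  row2 -= -1·row0 → [0,-2,-4,-5]
  row3 -= 2·row0 → [0,3,3,9]
  row2 -= -2·row1 → [0,0,2,-3]
  row3 -= 3·row1 → [0,0,-6,6]
  row3 -= -3·row2 → [0,0,0,-3]

L=[[1,0,0,0],[-3,1,0,0],[-1,-2,1,0],[2,3,-3,1]] U=[[1,-1,1,2],[0,1,3,1],[0,0,2,-3],[0,0,0,-3]]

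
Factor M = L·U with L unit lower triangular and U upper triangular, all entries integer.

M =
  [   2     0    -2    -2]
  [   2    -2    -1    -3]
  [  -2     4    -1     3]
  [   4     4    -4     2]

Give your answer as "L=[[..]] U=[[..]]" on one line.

L=[[1,0,0,0],[1,1,0,0],[-1,-2,1,0],[2,-2,-2,1]] U=[[2,0,-2,-2],[0,-2,1,-1],[0,0,-1,-1],[0,0,0,2]]

  row1 -= 1·row0 → [0,-2,1,-1]
  row2 -= -1·row0 → [0,4,-3,1]
  row3 -= 2·row0 → [0,4,0,6]
  row2 -= -2·row1 → [0,0,-1,-1]
  row3 -= -2·row1 → [0,0,2,4]
  row3 -= -2·row2 → [0,0,0,2]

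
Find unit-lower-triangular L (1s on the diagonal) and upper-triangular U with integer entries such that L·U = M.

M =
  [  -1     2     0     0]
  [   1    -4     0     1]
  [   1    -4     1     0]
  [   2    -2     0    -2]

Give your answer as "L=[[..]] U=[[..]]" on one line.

  row1 -= -1·row0 → [0,-2,0,1]
  row2 -= -1·row0 → [0,-2,1,0]
  row3 -= -2·row0 → [0,2,0,-2]
  row2 -= 1·row1 → [0,0,1,-1]
  row3 -= -1·row1 → [0,0,0,-1]
  row3 -= 0·row2 → [0,0,0,-1]

L=[[1,0,0,0],[-1,1,0,0],[-1,1,1,0],[-2,-1,0,1]] U=[[-1,2,0,0],[0,-2,0,1],[0,0,1,-1],[0,0,0,-1]]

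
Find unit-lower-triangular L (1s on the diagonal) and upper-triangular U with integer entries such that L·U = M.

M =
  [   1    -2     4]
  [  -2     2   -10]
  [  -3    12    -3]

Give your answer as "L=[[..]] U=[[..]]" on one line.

  row1 -= -2·row0 → [0,-2,-2]
  row2 -= -3·row0 → [0,6,9]
  row2 -= -3·row1 → [0,0,3]

L=[[1,0,0],[-2,1,0],[-3,-3,1]] U=[[1,-2,4],[0,-2,-2],[0,0,3]]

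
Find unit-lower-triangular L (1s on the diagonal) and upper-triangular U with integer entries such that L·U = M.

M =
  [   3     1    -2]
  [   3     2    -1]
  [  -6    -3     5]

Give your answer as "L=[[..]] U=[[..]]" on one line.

  R1 -= 1·R0 → [0,1,1]
  R2 -= -2·R0 → [0,-1,1]
  R2 -= -1·R1 → [0,0,2]

L=[[1,0,0],[1,1,0],[-2,-1,1]] U=[[3,1,-2],[0,1,1],[0,0,2]]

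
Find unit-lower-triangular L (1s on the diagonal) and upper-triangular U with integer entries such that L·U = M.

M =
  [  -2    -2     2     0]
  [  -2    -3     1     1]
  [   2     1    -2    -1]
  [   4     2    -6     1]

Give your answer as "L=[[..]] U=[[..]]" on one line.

  R1 -= 1·R0 → [0,-1,-1,1]
  R2 -= -1·R0 → [0,-1,0,-1]
  R3 -= -2·R0 → [0,-2,-2,1]
  R2 -= 1·R1 → [0,0,1,-2]
  R3 -= 2·R1 → [0,0,0,-1]
  R3 -= 0·R2 → [0,0,0,-1]

L=[[1,0,0,0],[1,1,0,0],[-1,1,1,0],[-2,2,0,1]] U=[[-2,-2,2,0],[0,-1,-1,1],[0,0,1,-2],[0,0,0,-1]]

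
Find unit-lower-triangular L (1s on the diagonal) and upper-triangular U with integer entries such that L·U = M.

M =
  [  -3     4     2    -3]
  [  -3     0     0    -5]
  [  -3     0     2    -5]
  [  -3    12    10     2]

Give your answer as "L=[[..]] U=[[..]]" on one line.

  r1 -= 1·r0 → [0,-4,-2,-2]
  r2 -= 1·r0 → [0,-4,0,-2]
  r3 -= 1·r0 → [0,8,8,5]
  r2 -= 1·r1 → [0,0,2,0]
  r3 -= -2·r1 → [0,0,4,1]
  r3 -= 2·r2 → [0,0,0,1]

L=[[1,0,0,0],[1,1,0,0],[1,1,1,0],[1,-2,2,1]] U=[[-3,4,2,-3],[0,-4,-2,-2],[0,0,2,0],[0,0,0,1]]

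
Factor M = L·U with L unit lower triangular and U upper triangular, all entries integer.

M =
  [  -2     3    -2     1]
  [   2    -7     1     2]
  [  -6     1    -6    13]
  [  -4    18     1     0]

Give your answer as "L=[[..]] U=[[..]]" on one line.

L=[[1,0,0,0],[-1,1,0,0],[3,2,1,0],[2,-3,1,1]] U=[[-2,3,-2,1],[0,-4,-1,3],[0,0,2,4],[0,0,0,3]]

  R1 -= -1·R0 → [0,-4,-1,3]
  R2 -= 3·R0 → [0,-8,0,10]
  R3 -= 2·R0 → [0,12,5,-2]
  R2 -= 2·R1 → [0,0,2,4]
  R3 -= -3·R1 → [0,0,2,7]
  R3 -= 1·R2 → [0,0,0,3]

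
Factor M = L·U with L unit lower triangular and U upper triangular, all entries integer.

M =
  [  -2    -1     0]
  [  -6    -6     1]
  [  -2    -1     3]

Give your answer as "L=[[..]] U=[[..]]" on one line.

L=[[1,0,0],[3,1,0],[1,0,1]] U=[[-2,-1,0],[0,-3,1],[0,0,3]]

  R1 -= 3·R0 → [0,-3,1]
  R2 -= 1·R0 → [0,0,3]
  R2 -= 0·R1 → [0,0,3]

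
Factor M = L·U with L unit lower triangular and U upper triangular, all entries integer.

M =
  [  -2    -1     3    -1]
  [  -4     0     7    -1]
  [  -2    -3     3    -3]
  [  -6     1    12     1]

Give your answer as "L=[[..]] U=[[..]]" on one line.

L=[[1,0,0,0],[2,1,0,0],[1,-1,1,0],[3,2,1,1]] U=[[-2,-1,3,-1],[0,2,1,1],[0,0,1,-1],[0,0,0,3]]

  R1 -= 2·R0 → [0,2,1,1]
  R2 -= 1·R0 → [0,-2,0,-2]
  R3 -= 3·R0 → [0,4,3,4]
  R2 -= -1·R1 → [0,0,1,-1]
  R3 -= 2·R1 → [0,0,1,2]
  R3 -= 1·R2 → [0,0,0,3]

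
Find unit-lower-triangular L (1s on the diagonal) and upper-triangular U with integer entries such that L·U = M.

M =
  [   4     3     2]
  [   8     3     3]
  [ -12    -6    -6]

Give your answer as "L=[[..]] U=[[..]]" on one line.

L=[[1,0,0],[2,1,0],[-3,-1,1]] U=[[4,3,2],[0,-3,-1],[0,0,-1]]

  r1 -= 2·r0 → [0,-3,-1]
  r2 -= -3·r0 → [0,3,0]
  r2 -= -1·r1 → [0,0,-1]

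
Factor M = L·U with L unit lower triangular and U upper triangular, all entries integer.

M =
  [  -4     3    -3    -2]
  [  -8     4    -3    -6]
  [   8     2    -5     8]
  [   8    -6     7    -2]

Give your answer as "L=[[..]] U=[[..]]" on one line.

  row1 -= 2·row0 → [0,-2,3,-2]
  row2 -= -2·row0 → [0,8,-11,4]
  row3 -= -2·row0 → [0,0,1,-6]
  row2 -= -4·row1 → [0,0,1,-4]
  row3 -= 0·row1 → [0,0,1,-6]
  row3 -= 1·row2 → [0,0,0,-2]

L=[[1,0,0,0],[2,1,0,0],[-2,-4,1,0],[-2,0,1,1]] U=[[-4,3,-3,-2],[0,-2,3,-2],[0,0,1,-4],[0,0,0,-2]]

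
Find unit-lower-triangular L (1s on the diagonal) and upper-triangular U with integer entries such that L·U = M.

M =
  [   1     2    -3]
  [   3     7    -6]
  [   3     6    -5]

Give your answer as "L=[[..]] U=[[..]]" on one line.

  R1 -= 3·R0 → [0,1,3]
  R2 -= 3·R0 → [0,0,4]
  R2 -= 0·R1 → [0,0,4]

L=[[1,0,0],[3,1,0],[3,0,1]] U=[[1,2,-3],[0,1,3],[0,0,4]]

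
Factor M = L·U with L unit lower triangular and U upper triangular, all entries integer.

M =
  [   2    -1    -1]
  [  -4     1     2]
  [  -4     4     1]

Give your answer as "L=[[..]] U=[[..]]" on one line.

  R1 -= -2·R0 → [0,-1,0]
  R2 -= -2·R0 → [0,2,-1]
  R2 -= -2·R1 → [0,0,-1]

L=[[1,0,0],[-2,1,0],[-2,-2,1]] U=[[2,-1,-1],[0,-1,0],[0,0,-1]]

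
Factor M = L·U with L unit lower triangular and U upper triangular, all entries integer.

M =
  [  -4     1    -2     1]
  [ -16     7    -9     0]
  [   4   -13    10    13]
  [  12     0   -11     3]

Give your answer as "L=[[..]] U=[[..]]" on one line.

L=[[1,0,0,0],[4,1,0,0],[-1,-4,1,0],[-3,1,-4,1]] U=[[-4,1,-2,1],[0,3,-1,-4],[0,0,4,-2],[0,0,0,2]]

  r1 -= 4·r0 → [0,3,-1,-4]
  r2 -= -1·r0 → [0,-12,8,14]
  r3 -= -3·r0 → [0,3,-17,6]
  r2 -= -4·r1 → [0,0,4,-2]
  r3 -= 1·r1 → [0,0,-16,10]
  r3 -= -4·r2 → [0,0,0,2]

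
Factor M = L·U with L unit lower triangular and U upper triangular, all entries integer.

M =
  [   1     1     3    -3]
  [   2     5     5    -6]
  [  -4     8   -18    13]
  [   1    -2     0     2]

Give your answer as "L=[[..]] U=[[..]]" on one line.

L=[[1,0,0,0],[2,1,0,0],[-4,4,1,0],[1,-1,2,1]] U=[[1,1,3,-3],[0,3,-1,0],[0,0,-2,1],[0,0,0,3]]

  R1 -= 2·R0 → [0,3,-1,0]
  R2 -= -4·R0 → [0,12,-6,1]
  R3 -= 1·R0 → [0,-3,-3,5]
  R2 -= 4·R1 → [0,0,-2,1]
  R3 -= -1·R1 → [0,0,-4,5]
  R3 -= 2·R2 → [0,0,0,3]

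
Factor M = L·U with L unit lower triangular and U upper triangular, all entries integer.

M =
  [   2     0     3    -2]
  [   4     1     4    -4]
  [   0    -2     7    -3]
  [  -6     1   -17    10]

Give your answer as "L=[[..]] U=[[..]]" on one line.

  row1 -= 2·row0 → [0,1,-2,0]
  row2 -= 0·row0 → [0,-2,7,-3]
  row3 -= -3·row0 → [0,1,-8,4]
  row2 -= -2·row1 → [0,0,3,-3]
  row3 -= 1·row1 → [0,0,-6,4]
  row3 -= -2·row2 → [0,0,0,-2]

L=[[1,0,0,0],[2,1,0,0],[0,-2,1,0],[-3,1,-2,1]] U=[[2,0,3,-2],[0,1,-2,0],[0,0,3,-3],[0,0,0,-2]]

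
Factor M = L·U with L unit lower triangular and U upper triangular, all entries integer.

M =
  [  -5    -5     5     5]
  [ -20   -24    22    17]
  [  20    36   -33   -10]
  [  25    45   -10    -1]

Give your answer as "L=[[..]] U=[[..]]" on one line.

L=[[1,0,0,0],[4,1,0,0],[-4,-4,1,0],[-5,-5,-5,1]] U=[[-5,-5,5,5],[0,-4,2,-3],[0,0,-5,-2],[0,0,0,-1]]

  row1 -= 4·row0 → [0,-4,2,-3]
  row2 -= -4·row0 → [0,16,-13,10]
  row3 -= -5·row0 → [0,20,15,24]
  row2 -= -4·row1 → [0,0,-5,-2]
  row3 -= -5·row1 → [0,0,25,9]
  row3 -= -5·row2 → [0,0,0,-1]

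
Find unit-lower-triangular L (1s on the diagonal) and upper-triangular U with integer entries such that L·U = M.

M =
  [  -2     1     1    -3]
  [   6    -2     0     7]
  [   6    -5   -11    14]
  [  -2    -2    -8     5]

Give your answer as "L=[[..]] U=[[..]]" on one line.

L=[[1,0,0,0],[-3,1,0,0],[-3,-2,1,0],[1,-3,0,1]] U=[[-2,1,1,-3],[0,1,3,-2],[0,0,-2,1],[0,0,0,2]]

  row1 -= -3·row0 → [0,1,3,-2]
  row2 -= -3·row0 → [0,-2,-8,5]
  row3 -= 1·row0 → [0,-3,-9,8]
  row2 -= -2·row1 → [0,0,-2,1]
  row3 -= -3·row1 → [0,0,0,2]
  row3 -= 0·row2 → [0,0,0,2]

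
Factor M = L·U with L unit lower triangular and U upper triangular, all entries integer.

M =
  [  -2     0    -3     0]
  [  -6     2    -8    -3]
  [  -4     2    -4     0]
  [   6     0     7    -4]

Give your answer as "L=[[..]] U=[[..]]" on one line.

L=[[1,0,0,0],[3,1,0,0],[2,1,1,0],[-3,0,-2,1]] U=[[-2,0,-3,0],[0,2,1,-3],[0,0,1,3],[0,0,0,2]]

  R1 -= 3·R0 → [0,2,1,-3]
  R2 -= 2·R0 → [0,2,2,0]
  R3 -= -3·R0 → [0,0,-2,-4]
  R2 -= 1·R1 → [0,0,1,3]
  R3 -= 0·R1 → [0,0,-2,-4]
  R3 -= -2·R2 → [0,0,0,2]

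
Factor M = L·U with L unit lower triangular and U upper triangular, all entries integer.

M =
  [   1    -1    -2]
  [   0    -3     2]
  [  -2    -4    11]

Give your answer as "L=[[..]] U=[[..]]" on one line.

  row1 -= 0·row0 → [0,-3,2]
  row2 -= -2·row0 → [0,-6,7]
  row2 -= 2·row1 → [0,0,3]

L=[[1,0,0],[0,1,0],[-2,2,1]] U=[[1,-1,-2],[0,-3,2],[0,0,3]]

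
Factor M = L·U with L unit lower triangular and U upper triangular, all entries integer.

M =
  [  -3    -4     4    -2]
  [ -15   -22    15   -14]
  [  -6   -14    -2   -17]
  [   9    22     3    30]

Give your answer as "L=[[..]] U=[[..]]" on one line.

L=[[1,0,0,0],[5,1,0,0],[2,3,1,0],[-3,-5,-2,1]] U=[[-3,-4,4,-2],[0,-2,-5,-4],[0,0,5,-1],[0,0,0,2]]

  row1 -= 5·row0 → [0,-2,-5,-4]
  row2 -= 2·row0 → [0,-6,-10,-13]
  row3 -= -3·row0 → [0,10,15,24]
  row2 -= 3·row1 → [0,0,5,-1]
  row3 -= -5·row1 → [0,0,-10,4]
  row3 -= -2·row2 → [0,0,0,2]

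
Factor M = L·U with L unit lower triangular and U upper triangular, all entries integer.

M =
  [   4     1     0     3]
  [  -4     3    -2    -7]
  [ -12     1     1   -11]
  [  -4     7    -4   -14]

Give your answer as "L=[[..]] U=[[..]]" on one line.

L=[[1,0,0,0],[-1,1,0,0],[-3,1,1,0],[-1,2,0,1]] U=[[4,1,0,3],[0,4,-2,-4],[0,0,3,2],[0,0,0,-3]]

  row1 -= -1·row0 → [0,4,-2,-4]
  row2 -= -3·row0 → [0,4,1,-2]
  row3 -= -1·row0 → [0,8,-4,-11]
  row2 -= 1·row1 → [0,0,3,2]
  row3 -= 2·row1 → [0,0,0,-3]
  row3 -= 0·row2 → [0,0,0,-3]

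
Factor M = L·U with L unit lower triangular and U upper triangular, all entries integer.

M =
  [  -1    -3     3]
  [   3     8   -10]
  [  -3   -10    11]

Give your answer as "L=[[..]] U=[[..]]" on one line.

L=[[1,0,0],[-3,1,0],[3,1,1]] U=[[-1,-3,3],[0,-1,-1],[0,0,3]]

  r1 -= -3·r0 → [0,-1,-1]
  r2 -= 3·r0 → [0,-1,2]
  r2 -= 1·r1 → [0,0,3]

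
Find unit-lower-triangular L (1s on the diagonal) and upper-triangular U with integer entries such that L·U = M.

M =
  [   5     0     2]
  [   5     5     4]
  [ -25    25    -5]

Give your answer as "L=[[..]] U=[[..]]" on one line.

L=[[1,0,0],[1,1,0],[-5,5,1]] U=[[5,0,2],[0,5,2],[0,0,-5]]

  R1 -= 1·R0 → [0,5,2]
  R2 -= -5·R0 → [0,25,5]
  R2 -= 5·R1 → [0,0,-5]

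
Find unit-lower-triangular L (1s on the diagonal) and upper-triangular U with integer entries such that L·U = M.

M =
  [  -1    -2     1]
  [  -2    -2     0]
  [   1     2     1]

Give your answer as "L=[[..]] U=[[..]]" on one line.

L=[[1,0,0],[2,1,0],[-1,0,1]] U=[[-1,-2,1],[0,2,-2],[0,0,2]]

  r1 -= 2·r0 → [0,2,-2]
  r2 -= -1·r0 → [0,0,2]
  r2 -= 0·r1 → [0,0,2]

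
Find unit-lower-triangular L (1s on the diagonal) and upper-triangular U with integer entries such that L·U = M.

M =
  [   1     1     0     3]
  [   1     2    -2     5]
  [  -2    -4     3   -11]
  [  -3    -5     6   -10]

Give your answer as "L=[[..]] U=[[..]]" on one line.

L=[[1,0,0,0],[1,1,0,0],[-2,-2,1,0],[-3,-2,-2,1]] U=[[1,1,0,3],[0,1,-2,2],[0,0,-1,-1],[0,0,0,1]]

  r1 -= 1·r0 → [0,1,-2,2]
  r2 -= -2·r0 → [0,-2,3,-5]
  r3 -= -3·r0 → [0,-2,6,-1]
  r2 -= -2·r1 → [0,0,-1,-1]
  r3 -= -2·r1 → [0,0,2,3]
  r3 -= -2·r2 → [0,0,0,1]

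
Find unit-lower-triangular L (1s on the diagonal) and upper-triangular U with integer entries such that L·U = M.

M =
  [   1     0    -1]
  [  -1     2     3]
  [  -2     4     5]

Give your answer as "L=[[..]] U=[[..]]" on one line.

L=[[1,0,0],[-1,1,0],[-2,2,1]] U=[[1,0,-1],[0,2,2],[0,0,-1]]

  r1 -= -1·r0 → [0,2,2]
  r2 -= -2·r0 → [0,4,3]
  r2 -= 2·r1 → [0,0,-1]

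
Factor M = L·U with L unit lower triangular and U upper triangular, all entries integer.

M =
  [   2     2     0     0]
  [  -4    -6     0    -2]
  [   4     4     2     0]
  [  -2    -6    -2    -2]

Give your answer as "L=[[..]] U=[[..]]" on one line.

  row1 -= -2·row0 → [0,-2,0,-2]
  row2 -= 2·row0 → [0,0,2,0]
  row3 -= -1·row0 → [0,-4,-2,-2]
  row2 -= 0·row1 → [0,0,2,0]
  row3 -= 2·row1 → [0,0,-2,2]
  row3 -= -1·row2 → [0,0,0,2]

L=[[1,0,0,0],[-2,1,0,0],[2,0,1,0],[-1,2,-1,1]] U=[[2,2,0,0],[0,-2,0,-2],[0,0,2,0],[0,0,0,2]]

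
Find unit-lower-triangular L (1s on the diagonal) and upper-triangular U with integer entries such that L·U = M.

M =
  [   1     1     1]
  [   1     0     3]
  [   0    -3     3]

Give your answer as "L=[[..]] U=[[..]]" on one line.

  row1 -= 1·row0 → [0,-1,2]
  row2 -= 0·row0 → [0,-3,3]
  row2 -= 3·row1 → [0,0,-3]

L=[[1,0,0],[1,1,0],[0,3,1]] U=[[1,1,1],[0,-1,2],[0,0,-3]]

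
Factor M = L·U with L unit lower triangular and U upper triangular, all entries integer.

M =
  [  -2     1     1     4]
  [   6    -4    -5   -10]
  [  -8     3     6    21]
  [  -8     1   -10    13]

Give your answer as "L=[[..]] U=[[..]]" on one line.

L=[[1,0,0,0],[-3,1,0,0],[4,1,1,0],[4,3,-2,1]] U=[[-2,1,1,4],[0,-1,-2,2],[0,0,4,3],[0,0,0,-3]]

  row1 -= -3·row0 → [0,-1,-2,2]
  row2 -= 4·row0 → [0,-1,2,5]
  row3 -= 4·row0 → [0,-3,-14,-3]
  row2 -= 1·row1 → [0,0,4,3]
  row3 -= 3·row1 → [0,0,-8,-9]
  row3 -= -2·row2 → [0,0,0,-3]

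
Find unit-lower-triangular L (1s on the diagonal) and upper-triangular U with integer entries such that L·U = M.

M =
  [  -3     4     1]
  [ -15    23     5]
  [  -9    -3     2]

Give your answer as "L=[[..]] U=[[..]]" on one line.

L=[[1,0,0],[5,1,0],[3,-5,1]] U=[[-3,4,1],[0,3,0],[0,0,-1]]

  r1 -= 5·r0 → [0,3,0]
  r2 -= 3·r0 → [0,-15,-1]
  r2 -= -5·r1 → [0,0,-1]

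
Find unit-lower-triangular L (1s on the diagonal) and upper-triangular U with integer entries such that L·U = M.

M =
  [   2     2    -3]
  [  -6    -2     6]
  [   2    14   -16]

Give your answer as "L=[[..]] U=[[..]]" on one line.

L=[[1,0,0],[-3,1,0],[1,3,1]] U=[[2,2,-3],[0,4,-3],[0,0,-4]]

  R1 -= -3·R0 → [0,4,-3]
  R2 -= 1·R0 → [0,12,-13]
  R2 -= 3·R1 → [0,0,-4]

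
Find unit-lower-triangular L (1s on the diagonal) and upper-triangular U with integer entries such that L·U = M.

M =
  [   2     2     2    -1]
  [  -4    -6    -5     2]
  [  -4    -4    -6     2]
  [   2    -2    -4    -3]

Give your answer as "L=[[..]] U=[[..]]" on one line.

L=[[1,0,0,0],[-2,1,0,0],[-2,0,1,0],[1,2,2,1]] U=[[2,2,2,-1],[0,-2,-1,0],[0,0,-2,0],[0,0,0,-2]]

  R1 -= -2·R0 → [0,-2,-1,0]
  R2 -= -2·R0 → [0,0,-2,0]
  R3 -= 1·R0 → [0,-4,-6,-2]
  R2 -= 0·R1 → [0,0,-2,0]
  R3 -= 2·R1 → [0,0,-4,-2]
  R3 -= 2·R2 → [0,0,0,-2]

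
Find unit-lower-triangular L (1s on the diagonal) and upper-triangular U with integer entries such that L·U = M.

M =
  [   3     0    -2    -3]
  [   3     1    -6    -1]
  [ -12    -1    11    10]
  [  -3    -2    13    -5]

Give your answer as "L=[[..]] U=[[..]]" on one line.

L=[[1,0,0,0],[1,1,0,0],[-4,-1,1,0],[-1,-2,-3,1]] U=[[3,0,-2,-3],[0,1,-4,2],[0,0,-1,0],[0,0,0,-4]]

  R1 -= 1·R0 → [0,1,-4,2]
  R2 -= -4·R0 → [0,-1,3,-2]
  R3 -= -1·R0 → [0,-2,11,-8]
  R2 -= -1·R1 → [0,0,-1,0]
  R3 -= -2·R1 → [0,0,3,-4]
  R3 -= -3·R2 → [0,0,0,-4]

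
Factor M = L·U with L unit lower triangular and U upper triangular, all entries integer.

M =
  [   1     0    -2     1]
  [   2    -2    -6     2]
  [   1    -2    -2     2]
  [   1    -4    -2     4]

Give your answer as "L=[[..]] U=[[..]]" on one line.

L=[[1,0,0,0],[2,1,0,0],[1,1,1,0],[1,2,2,1]] U=[[1,0,-2,1],[0,-2,-2,0],[0,0,2,1],[0,0,0,1]]

  r1 -= 2·r0 → [0,-2,-2,0]
  r2 -= 1·r0 → [0,-2,0,1]
  r3 -= 1·r0 → [0,-4,0,3]
  r2 -= 1·r1 → [0,0,2,1]
  r3 -= 2·r1 → [0,0,4,3]
  r3 -= 2·r2 → [0,0,0,1]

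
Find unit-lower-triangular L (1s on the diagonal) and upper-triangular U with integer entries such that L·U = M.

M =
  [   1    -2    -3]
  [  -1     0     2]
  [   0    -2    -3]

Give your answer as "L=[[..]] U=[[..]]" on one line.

  R1 -= -1·R0 → [0,-2,-1]
  R2 -= 0·R0 → [0,-2,-3]
  R2 -= 1·R1 → [0,0,-2]

L=[[1,0,0],[-1,1,0],[0,1,1]] U=[[1,-2,-3],[0,-2,-1],[0,0,-2]]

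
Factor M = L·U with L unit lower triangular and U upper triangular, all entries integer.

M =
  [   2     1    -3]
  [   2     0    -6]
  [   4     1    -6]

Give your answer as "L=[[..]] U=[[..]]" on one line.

  row1 -= 1·row0 → [0,-1,-3]
  row2 -= 2·row0 → [0,-1,0]
  row2 -= 1·row1 → [0,0,3]

L=[[1,0,0],[1,1,0],[2,1,1]] U=[[2,1,-3],[0,-1,-3],[0,0,3]]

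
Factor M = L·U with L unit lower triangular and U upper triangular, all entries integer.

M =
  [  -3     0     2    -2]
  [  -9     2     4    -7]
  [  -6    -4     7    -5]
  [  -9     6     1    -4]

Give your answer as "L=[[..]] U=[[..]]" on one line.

  r1 -= 3·r0 → [0,2,-2,-1]
  r2 -= 2·r0 → [0,-4,3,-1]
  r3 -= 3·r0 → [0,6,-5,2]
  r2 -= -2·r1 → [0,0,-1,-3]
  r3 -= 3·r1 → [0,0,1,5]
  r3 -= -1·r2 → [0,0,0,2]

L=[[1,0,0,0],[3,1,0,0],[2,-2,1,0],[3,3,-1,1]] U=[[-3,0,2,-2],[0,2,-2,-1],[0,0,-1,-3],[0,0,0,2]]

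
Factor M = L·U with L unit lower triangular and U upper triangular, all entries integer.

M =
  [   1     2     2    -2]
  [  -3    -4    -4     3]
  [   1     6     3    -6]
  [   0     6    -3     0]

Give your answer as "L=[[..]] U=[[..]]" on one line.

  row1 -= -3·row0 → [0,2,2,-3]
  row2 -= 1·row0 → [0,4,1,-4]
  row3 -= 0·row0 → [0,6,-3,0]
  row2 -= 2·row1 → [0,0,-3,2]
  row3 -= 3·row1 → [0,0,-9,9]
  row3 -= 3·row2 → [0,0,0,3]

L=[[1,0,0,0],[-3,1,0,0],[1,2,1,0],[0,3,3,1]] U=[[1,2,2,-2],[0,2,2,-3],[0,0,-3,2],[0,0,0,3]]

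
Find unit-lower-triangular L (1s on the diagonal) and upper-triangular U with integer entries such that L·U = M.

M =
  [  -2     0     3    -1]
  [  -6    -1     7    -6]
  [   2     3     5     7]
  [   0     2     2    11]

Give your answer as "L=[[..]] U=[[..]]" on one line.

  row1 -= 3·row0 → [0,-1,-2,-3]
  row2 -= -1·row0 → [0,3,8,6]
  row3 -= 0·row0 → [0,2,2,11]
  row2 -= -3·row1 → [0,0,2,-3]
  row3 -= -2·row1 → [0,0,-2,5]
  row3 -= -1·row2 → [0,0,0,2]

L=[[1,0,0,0],[3,1,0,0],[-1,-3,1,0],[0,-2,-1,1]] U=[[-2,0,3,-1],[0,-1,-2,-3],[0,0,2,-3],[0,0,0,2]]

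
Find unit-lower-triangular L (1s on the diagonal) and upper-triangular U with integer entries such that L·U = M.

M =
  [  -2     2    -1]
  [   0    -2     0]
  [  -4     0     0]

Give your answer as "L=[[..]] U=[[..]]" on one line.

L=[[1,0,0],[0,1,0],[2,2,1]] U=[[-2,2,-1],[0,-2,0],[0,0,2]]

  r1 -= 0·r0 → [0,-2,0]
  r2 -= 2·r0 → [0,-4,2]
  r2 -= 2·r1 → [0,0,2]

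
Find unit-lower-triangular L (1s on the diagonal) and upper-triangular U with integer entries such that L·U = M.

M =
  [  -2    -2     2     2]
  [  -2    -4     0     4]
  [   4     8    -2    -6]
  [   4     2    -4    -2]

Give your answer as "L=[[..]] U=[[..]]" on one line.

  r1 -= 1·r0 → [0,-2,-2,2]
  r2 -= -2·r0 → [0,4,2,-2]
  r3 -= -2·r0 → [0,-2,0,2]
  r2 -= -2·r1 → [0,0,-2,2]
  r3 -= 1·r1 → [0,0,2,0]
  r3 -= -1·r2 → [0,0,0,2]

L=[[1,0,0,0],[1,1,0,0],[-2,-2,1,0],[-2,1,-1,1]] U=[[-2,-2,2,2],[0,-2,-2,2],[0,0,-2,2],[0,0,0,2]]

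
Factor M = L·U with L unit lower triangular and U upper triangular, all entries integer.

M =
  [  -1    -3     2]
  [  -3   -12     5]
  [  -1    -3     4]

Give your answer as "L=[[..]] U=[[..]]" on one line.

  row1 -= 3·row0 → [0,-3,-1]
  row2 -= 1·row0 → [0,0,2]
  row2 -= 0·row1 → [0,0,2]

L=[[1,0,0],[3,1,0],[1,0,1]] U=[[-1,-3,2],[0,-3,-1],[0,0,2]]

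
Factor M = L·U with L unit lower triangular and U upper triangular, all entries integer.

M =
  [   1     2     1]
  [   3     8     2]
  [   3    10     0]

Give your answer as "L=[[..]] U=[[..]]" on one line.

L=[[1,0,0],[3,1,0],[3,2,1]] U=[[1,2,1],[0,2,-1],[0,0,-1]]

  row1 -= 3·row0 → [0,2,-1]
  row2 -= 3·row0 → [0,4,-3]
  row2 -= 2·row1 → [0,0,-1]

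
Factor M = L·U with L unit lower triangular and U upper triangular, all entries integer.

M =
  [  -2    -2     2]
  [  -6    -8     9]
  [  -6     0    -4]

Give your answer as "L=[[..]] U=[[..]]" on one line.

  row1 -= 3·row0 → [0,-2,3]
  row2 -= 3·row0 → [0,6,-10]
  row2 -= -3·row1 → [0,0,-1]

L=[[1,0,0],[3,1,0],[3,-3,1]] U=[[-2,-2,2],[0,-2,3],[0,0,-1]]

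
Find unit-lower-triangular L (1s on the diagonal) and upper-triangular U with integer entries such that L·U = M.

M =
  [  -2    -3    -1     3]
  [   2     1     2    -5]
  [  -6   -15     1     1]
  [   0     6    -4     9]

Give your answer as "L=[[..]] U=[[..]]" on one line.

  r1 -= -1·r0 → [0,-2,1,-2]
  r2 -= 3·r0 → [0,-6,4,-8]
  r3 -= 0·r0 → [0,6,-4,9]
  r2 -= 3·r1 → [0,0,1,-2]
  r3 -= -3·r1 → [0,0,-1,3]
  r3 -= -1·r2 → [0,0,0,1]

L=[[1,0,0,0],[-1,1,0,0],[3,3,1,0],[0,-3,-1,1]] U=[[-2,-3,-1,3],[0,-2,1,-2],[0,0,1,-2],[0,0,0,1]]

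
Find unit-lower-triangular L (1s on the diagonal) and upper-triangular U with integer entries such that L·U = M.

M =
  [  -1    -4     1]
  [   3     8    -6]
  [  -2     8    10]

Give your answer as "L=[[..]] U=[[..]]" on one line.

  r1 -= -3·r0 → [0,-4,-3]
  r2 -= 2·r0 → [0,16,8]
  r2 -= -4·r1 → [0,0,-4]

L=[[1,0,0],[-3,1,0],[2,-4,1]] U=[[-1,-4,1],[0,-4,-3],[0,0,-4]]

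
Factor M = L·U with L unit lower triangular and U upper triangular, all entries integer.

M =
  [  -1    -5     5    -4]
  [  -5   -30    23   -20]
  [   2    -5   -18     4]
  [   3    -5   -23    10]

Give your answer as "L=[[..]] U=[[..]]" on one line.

  row1 -= 5·row0 → [0,-5,-2,0]
  row2 -= -2·row0 → [0,-15,-8,-4]
  row3 -= -3·row0 → [0,-20,-8,-2]
  row2 -= 3·row1 → [0,0,-2,-4]
  row3 -= 4·row1 → [0,0,0,-2]
  row3 -= 0·row2 → [0,0,0,-2]

L=[[1,0,0,0],[5,1,0,0],[-2,3,1,0],[-3,4,0,1]] U=[[-1,-5,5,-4],[0,-5,-2,0],[0,0,-2,-4],[0,0,0,-2]]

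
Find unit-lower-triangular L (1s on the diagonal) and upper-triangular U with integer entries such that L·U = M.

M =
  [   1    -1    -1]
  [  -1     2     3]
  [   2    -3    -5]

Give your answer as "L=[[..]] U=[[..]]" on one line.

L=[[1,0,0],[-1,1,0],[2,-1,1]] U=[[1,-1,-1],[0,1,2],[0,0,-1]]

  R1 -= -1·R0 → [0,1,2]
  R2 -= 2·R0 → [0,-1,-3]
  R2 -= -1·R1 → [0,0,-1]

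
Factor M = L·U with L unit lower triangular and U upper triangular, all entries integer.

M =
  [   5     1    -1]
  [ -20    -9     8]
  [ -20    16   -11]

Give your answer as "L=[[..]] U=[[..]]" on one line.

  R1 -= -4·R0 → [0,-5,4]
  R2 -= -4·R0 → [0,20,-15]
  R2 -= -4·R1 → [0,0,1]

L=[[1,0,0],[-4,1,0],[-4,-4,1]] U=[[5,1,-1],[0,-5,4],[0,0,1]]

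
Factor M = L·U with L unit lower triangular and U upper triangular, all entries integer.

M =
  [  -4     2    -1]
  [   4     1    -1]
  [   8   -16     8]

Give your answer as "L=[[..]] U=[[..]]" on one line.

L=[[1,0,0],[-1,1,0],[-2,-4,1]] U=[[-4,2,-1],[0,3,-2],[0,0,-2]]

  row1 -= -1·row0 → [0,3,-2]
  row2 -= -2·row0 → [0,-12,6]
  row2 -= -4·row1 → [0,0,-2]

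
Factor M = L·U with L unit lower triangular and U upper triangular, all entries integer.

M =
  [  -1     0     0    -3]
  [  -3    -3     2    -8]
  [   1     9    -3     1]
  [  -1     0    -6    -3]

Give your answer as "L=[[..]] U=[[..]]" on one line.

  R1 -= 3·R0 → [0,-3,2,1]
  R2 -= -1·R0 → [0,9,-3,-2]
  R3 -= 1·R0 → [0,0,-6,0]
  R2 -= -3·R1 → [0,0,3,1]
  R3 -= 0·R1 → [0,0,-6,0]
  R3 -= -2·R2 → [0,0,0,2]

L=[[1,0,0,0],[3,1,0,0],[-1,-3,1,0],[1,0,-2,1]] U=[[-1,0,0,-3],[0,-3,2,1],[0,0,3,1],[0,0,0,2]]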